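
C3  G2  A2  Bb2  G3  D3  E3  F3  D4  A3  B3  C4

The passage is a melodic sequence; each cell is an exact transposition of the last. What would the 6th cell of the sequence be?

B5 F#5 G#5 A5

With a 4-note motive the entries are C3, G3, D4, each up a 5th from the previous.
Carrying on: A4 → E5 → B5.
Statement 6 starts on B5 and keeps the same exact contour: B5 F#5 G#5 A5.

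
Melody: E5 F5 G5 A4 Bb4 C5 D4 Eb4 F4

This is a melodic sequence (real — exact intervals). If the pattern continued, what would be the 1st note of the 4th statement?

G3

Grouping in 3s, the 1st note of each cell is E5, A4, D4.
Each moves down a 5th; the next is G3.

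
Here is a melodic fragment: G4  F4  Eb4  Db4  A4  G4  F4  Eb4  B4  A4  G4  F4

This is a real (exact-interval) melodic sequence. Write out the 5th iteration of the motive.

D#5 C#5 B4 A4

With a 4-note motive the entries are G4, A4, B4, each up a 2nd from the previous.
Carrying on: C#5 → D#5.
So cell 5 is D#5 C#5 B4 A4.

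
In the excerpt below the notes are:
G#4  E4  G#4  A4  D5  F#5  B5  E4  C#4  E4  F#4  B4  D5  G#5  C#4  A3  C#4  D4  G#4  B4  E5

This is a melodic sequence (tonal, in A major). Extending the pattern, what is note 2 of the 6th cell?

B2

With 7-note cells, note 2 of each statement runs E4, C#4, A3.
Extending down a 3rd: F#3 → D3 → B2.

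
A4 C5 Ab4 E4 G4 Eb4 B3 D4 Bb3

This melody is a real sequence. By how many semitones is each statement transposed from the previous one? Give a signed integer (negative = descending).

Taking 3-note groups, the heads are A4, E4, B3: the pattern moves down a 4th.
A4→E4 is 64 − 69 = -5 semitones.

-5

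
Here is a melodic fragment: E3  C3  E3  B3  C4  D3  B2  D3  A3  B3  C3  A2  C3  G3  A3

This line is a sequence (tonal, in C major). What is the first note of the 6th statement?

The 5-note cells begin on E3, D3, C3 — each down a 2nd from the last.
Extending the heads down a 2nd: B2 → A2 → G2.

G2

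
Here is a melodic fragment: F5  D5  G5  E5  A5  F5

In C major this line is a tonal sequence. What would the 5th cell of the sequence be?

Unit = 2 notes; the statements start on F5, G5, A5, moving up a 2nd each time.
Extending up a 2nd: B5 → C6.
Statement 5 starts on C6 and keeps the same diatonic contour: C6 A5.

C6 A5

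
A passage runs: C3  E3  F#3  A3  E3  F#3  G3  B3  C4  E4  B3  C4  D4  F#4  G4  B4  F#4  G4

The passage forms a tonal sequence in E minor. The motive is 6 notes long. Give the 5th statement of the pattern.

E5 G5 A5 C6 G5 A5

Unit = 6 notes; the statements start on C3, G3, D4, moving up a 5th each time.
Extending up a 5th: A4 → E5.
From E5 the diatonic shape gives E5 G5 A5 C6 G5 A5.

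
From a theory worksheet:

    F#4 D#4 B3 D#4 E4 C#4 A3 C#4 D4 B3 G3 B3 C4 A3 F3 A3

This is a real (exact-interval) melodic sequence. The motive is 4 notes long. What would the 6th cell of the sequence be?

Ab3 F3 Db3 F3

Unit = 4 notes; the statements start on F#4, E4, D4, C4, moving down a 2nd each time.
Carrying on: Bb3 → Ab3.
Statement 6 starts on Ab3 and keeps the same exact contour: Ab3 F3 Db3 F3.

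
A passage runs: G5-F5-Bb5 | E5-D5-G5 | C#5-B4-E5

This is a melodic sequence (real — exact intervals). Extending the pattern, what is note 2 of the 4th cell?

G#4

With 3-note cells, note 2 of each statement runs F5, D5, B4.
From B4, down a 3rd gives G#4.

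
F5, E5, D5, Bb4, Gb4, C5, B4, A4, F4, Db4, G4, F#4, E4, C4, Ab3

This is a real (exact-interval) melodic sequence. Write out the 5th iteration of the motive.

The 5-note cells begin on F5, C5, G4 — each down a 4th from the last.
Extending down a 4th: D4 → A3.
From A3 the exact shape gives A3 G#3 F#3 D3 Bb2.

A3 G#3 F#3 D3 Bb2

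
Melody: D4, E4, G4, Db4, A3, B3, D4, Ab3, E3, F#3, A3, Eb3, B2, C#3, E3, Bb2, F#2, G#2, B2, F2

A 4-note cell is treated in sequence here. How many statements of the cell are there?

5

20 notes in groups of 4 gives 20/4 = 5 statements.
Starts: D4, A3, E3, B2, F#2 — each down a 4th.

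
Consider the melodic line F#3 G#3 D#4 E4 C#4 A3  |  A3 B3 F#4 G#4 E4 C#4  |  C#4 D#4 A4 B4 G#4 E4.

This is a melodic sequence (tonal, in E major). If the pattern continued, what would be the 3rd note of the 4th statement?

C#5

Grouping in 6s, the 3rd note of each cell is D#4, F#4, A4.
One more up a 3rd gives C#5.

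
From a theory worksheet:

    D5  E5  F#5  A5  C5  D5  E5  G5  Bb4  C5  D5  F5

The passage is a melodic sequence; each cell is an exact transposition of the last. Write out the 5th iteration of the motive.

Taking 4-note groups, the heads are D5, C5, Bb4: the pattern moves down a 2nd.
Continuing the starts: Ab4 → Gb4.
From Gb4 the exact shape gives Gb4 Ab4 Bb4 Db5.

Gb4 Ab4 Bb4 Db5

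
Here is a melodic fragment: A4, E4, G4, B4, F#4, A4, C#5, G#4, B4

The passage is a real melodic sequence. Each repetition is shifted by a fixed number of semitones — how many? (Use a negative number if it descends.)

Unit = 3 notes; the statements start on A4, B4, C#5, moving up a 2nd each time.
A4→B4 is 71 − 69 = 2 semitones.

2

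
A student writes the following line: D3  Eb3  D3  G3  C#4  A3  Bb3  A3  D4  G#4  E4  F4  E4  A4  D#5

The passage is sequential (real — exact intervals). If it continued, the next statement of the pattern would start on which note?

Unit = 5 notes; the statements start on D3, A3, E4, moving up a 5th each time.
The next head, up a 5th from E4, is B4.

B4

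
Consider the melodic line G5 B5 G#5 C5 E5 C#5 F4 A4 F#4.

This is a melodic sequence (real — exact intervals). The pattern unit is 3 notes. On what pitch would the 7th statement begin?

Db2

The 3-note cells begin on G5, C5, F4 — each down a 5th from the last.
Continuing: Bb3 → Eb3 → Ab2 → Db2. Statement 7 starts on Db2.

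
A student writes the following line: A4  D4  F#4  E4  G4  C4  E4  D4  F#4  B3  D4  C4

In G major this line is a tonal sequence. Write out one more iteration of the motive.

E4 A3 C4 B3

Taking 4-note groups, the heads are A4, G4, F#4: the pattern moves down a 2nd.
So cell 4 is E4 A3 C4 B3.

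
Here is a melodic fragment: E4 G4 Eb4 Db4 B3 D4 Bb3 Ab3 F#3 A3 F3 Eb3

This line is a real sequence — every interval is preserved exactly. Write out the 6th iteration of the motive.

With a 4-note motive the entries are E4, B3, F#3, each down a 4th from the previous.
Carrying on: C#3 → G#2 → D#2.
From D#2 the exact shape gives D#2 F#2 D2 C2.

D#2 F#2 D2 C2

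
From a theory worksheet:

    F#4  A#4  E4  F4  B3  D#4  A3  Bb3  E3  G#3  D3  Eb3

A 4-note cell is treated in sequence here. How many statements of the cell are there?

12 notes in groups of 4 gives 12/4 = 3 statements.
Starts: F#4, B3, E3 — each down a 5th.

3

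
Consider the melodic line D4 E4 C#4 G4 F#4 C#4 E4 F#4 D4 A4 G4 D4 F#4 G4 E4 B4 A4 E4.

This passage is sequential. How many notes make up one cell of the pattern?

6

18 notes total. Splitting into 3 groups of 6:
D4 E4 C#4 G4 F#4 C#4 | E4 F#4 D4 A4 G4 D4 | F#4 G4 E4 B4 A4 E4
Every group is a transposition up a 2nd of the one before; no shorter unit works.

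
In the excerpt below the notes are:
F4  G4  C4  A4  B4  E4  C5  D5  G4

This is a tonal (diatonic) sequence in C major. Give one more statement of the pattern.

E5 F5 B4

The 3-note cells begin on F4, A4, C5 — each up a 3rd from the last.
So cell 4 is E5 F5 B4.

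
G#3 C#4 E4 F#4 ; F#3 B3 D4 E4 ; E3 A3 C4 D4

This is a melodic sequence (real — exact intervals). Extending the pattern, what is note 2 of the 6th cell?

Grouping in 4s, the 2nd note of each cell is C#4, B3, A3.
Each moves down a 2nd. Continuing: G3 → F3 → Eb3.

Eb3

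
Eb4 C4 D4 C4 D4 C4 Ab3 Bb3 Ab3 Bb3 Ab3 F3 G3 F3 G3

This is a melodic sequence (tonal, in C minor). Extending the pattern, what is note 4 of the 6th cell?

G2

The unit is 5 notes. Position-4 pitches of the 3 shown cells: C4, Ab3, F3.
Extending down a 3rd: D3 → Bb2 → G2.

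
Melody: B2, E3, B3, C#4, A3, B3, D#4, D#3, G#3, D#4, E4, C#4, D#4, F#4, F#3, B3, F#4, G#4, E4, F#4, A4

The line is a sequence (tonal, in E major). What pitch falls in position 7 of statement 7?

With 7-note cells, note 7 of each statement runs D#4, F#4, A4.
Extending up a 3rd: C#5 → E5 → G#5 → B5.

B5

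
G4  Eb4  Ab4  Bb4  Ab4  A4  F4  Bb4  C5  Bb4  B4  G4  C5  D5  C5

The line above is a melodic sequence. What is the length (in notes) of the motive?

There are 15 notes; a 5-note unit gives 3 cells:
G4 Eb4 Ab4 Bb4 Ab4 | A4 F4 Bb4 C5 Bb4 | B4 G4 C5 D5 C5
Each cell is the previous one up a 2nd — so the unit is 5 notes.

5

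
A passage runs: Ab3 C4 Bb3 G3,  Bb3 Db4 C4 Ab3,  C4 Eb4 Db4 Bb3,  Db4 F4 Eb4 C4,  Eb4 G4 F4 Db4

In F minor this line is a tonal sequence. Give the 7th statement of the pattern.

Taking 4-note groups, the heads are Ab3, Bb3, C4, Db4, Eb4: the pattern moves up a 2nd.
Continuing the starts: F4 → G4.
So cell 7 is G4 Bb4 Ab4 F4.

G4 Bb4 Ab4 F4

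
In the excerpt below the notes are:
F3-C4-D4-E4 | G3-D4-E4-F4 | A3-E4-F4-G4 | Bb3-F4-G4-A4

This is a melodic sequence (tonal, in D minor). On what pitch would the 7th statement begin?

Taking 4-note groups, the heads are F3, G3, A3, Bb3: the pattern moves up a 2nd.
Extending the heads up a 2nd: C4 → D4 → E4.

E4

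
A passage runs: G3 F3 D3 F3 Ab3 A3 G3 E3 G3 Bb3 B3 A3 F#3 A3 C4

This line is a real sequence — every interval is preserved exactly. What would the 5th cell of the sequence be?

D#4 C#4 A#3 C#4 E4

Taking 5-note groups, the heads are G3, A3, B3: the pattern moves up a 2nd.
Extending up a 2nd: C#4 → D#4.
Statement 5 starts on D#4 and keeps the same exact contour: D#4 C#4 A#3 C#4 E4.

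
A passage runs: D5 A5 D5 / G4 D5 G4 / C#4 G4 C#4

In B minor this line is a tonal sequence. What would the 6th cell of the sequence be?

E2 B2 E2

With a 3-note motive the entries are D5, G4, C#4, each down a 5th from the previous.
Continuing the starts: F#3 → B2 → E2.
Statement 6 starts on E2 and keeps the same diatonic contour: E2 B2 E2.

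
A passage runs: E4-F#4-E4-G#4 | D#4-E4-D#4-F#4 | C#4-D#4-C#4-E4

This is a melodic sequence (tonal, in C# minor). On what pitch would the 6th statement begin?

With a 4-note motive the entries are E4, D#4, C#4, each down a 2nd from the previous.
Continuing: B3 → A3 → G#3. Statement 6 starts on G#3.

G#3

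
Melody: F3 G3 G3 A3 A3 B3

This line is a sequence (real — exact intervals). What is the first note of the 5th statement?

With a 2-note motive the entries are F3, G3, A3, each up a 2nd from the previous.
Continuing: B3 → C#4. Statement 5 starts on C#4.

C#4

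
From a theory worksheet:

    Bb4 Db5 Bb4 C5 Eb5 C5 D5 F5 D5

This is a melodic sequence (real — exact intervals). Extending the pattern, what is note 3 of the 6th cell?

With 3-note cells, note 3 of each statement runs Bb4, C5, D5.
Each moves up a 2nd. Continuing: E5 → F#5 → G#5.

G#5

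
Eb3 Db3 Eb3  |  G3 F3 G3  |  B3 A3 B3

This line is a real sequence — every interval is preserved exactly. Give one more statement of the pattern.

D#4 C#4 D#4

The 3-note cells begin on Eb3, G3, B3 — each up a 3rd from the last.
So cell 4 is D#4 C#4 D#4.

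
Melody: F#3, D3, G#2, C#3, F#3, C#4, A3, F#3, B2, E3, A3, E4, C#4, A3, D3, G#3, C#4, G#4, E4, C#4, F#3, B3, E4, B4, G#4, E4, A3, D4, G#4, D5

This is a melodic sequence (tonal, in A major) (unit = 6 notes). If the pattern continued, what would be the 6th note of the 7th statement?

A5

Grouping in 6s, the 6th note of each cell is C#4, E4, G#4, B4, D5.
Carrying that up a 3rd forward: F#5 → A5.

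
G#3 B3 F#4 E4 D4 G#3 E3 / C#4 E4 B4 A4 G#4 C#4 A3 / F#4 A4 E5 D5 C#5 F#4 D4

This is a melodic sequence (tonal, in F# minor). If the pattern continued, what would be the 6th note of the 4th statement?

Grouping in 7s, the 6th note of each cell is G#3, C#4, F#4.
Each moves up a 4th; the next is B4.

B4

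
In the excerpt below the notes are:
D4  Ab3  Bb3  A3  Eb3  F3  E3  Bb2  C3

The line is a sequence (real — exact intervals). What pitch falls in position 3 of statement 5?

D2

Grouping in 3s, the 3rd note of each cell is Bb3, F3, C3.
Carrying that down a 4th forward: G2 → D2.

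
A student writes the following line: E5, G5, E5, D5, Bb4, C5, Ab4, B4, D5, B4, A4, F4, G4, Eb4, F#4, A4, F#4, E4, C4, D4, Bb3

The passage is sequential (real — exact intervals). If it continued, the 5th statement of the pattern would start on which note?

Taking 7-note groups, the heads are E5, B4, F#4: the pattern moves down a 4th.
Continuing: C#4 → G#3. Statement 5 starts on G#3.

G#3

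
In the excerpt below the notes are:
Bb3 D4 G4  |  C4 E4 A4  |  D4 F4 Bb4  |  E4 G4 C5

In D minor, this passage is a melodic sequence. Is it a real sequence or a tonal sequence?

tonal

Every note is diatonic to D minor.
Cell 1 has +4 semitones from note 1 to 2, but cell 3 has +3 — the interval quality changes while the contour stays the same, which is the hallmark of a tonal sequence.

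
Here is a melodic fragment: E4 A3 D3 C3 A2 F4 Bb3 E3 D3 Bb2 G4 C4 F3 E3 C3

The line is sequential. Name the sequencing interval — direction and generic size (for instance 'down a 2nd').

up a 2nd

Unit = 5 notes; the statements start on E4, F4, G4, moving up a 2nd each time.
E4 to F4 is up a 2nd.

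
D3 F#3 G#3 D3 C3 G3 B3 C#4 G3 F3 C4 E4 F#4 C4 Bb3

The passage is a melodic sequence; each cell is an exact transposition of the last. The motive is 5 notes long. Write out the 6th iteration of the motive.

Eb5 G5 A5 Eb5 Db5

Unit = 5 notes; the statements start on D3, G3, C4, moving up a 4th each time.
Carrying on: F4 → Bb4 → Eb5.
Statement 6 starts on Eb5 and keeps the same exact contour: Eb5 G5 A5 Eb5 Db5.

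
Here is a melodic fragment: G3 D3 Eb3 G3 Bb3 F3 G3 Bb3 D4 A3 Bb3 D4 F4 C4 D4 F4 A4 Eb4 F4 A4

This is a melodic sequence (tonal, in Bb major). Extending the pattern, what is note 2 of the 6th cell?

With 4-note cells, note 2 of each statement runs D3, F3, A3, C4, Eb4.
From Eb4, up a 3rd gives G4.

G4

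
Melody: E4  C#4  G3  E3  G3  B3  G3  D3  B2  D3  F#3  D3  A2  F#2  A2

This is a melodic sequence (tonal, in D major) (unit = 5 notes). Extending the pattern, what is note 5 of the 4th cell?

E2

Grouping in 5s, the 5th note of each cell is G3, D3, A2.
One more down a 4th gives E2.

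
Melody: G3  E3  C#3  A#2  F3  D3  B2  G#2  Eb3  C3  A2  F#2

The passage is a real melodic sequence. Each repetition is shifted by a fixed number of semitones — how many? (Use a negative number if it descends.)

With a 4-note motive the entries are G3, F3, Eb3, each down a 2nd from the previous.
Counting half-steps from G3 to F3: -2.

-2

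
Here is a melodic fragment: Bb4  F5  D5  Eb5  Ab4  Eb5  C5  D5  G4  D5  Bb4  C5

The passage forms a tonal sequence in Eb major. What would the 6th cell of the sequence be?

D4 Ab4 F4 G4

Taking 4-note groups, the heads are Bb4, Ab4, G4: the pattern moves down a 2nd.
Extending down a 2nd: F4 → Eb4 → D4.
Statement 6 starts on D4 and keeps the same diatonic contour: D4 Ab4 F4 G4.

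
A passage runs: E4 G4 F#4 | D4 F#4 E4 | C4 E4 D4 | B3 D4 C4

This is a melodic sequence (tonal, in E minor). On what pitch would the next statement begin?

A3

Taking 3-note groups, the heads are E4, D4, C4, B3: the pattern moves down a 2nd.
The next head, down a 2nd from B3, is A3.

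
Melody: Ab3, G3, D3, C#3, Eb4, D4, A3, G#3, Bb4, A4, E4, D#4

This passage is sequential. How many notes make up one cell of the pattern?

12 notes total. Splitting into 3 groups of 4:
Ab3 G3 D3 C#3 | Eb4 D4 A3 G#3 | Bb4 A4 E4 D#4
Each cell is the previous one up a 5th — so the unit is 4 notes.

4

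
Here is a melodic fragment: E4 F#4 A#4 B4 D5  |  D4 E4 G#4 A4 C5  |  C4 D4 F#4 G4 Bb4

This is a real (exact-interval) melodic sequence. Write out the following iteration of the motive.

Taking 5-note groups, the heads are E4, D4, C4: the pattern moves down a 2nd.
So cell 4 is Bb3 C4 E4 F4 Ab4.

Bb3 C4 E4 F4 Ab4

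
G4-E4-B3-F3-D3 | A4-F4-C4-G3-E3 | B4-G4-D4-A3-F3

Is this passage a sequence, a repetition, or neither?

sequence

Each 5-note cell is the previous one transposed up a 2nd.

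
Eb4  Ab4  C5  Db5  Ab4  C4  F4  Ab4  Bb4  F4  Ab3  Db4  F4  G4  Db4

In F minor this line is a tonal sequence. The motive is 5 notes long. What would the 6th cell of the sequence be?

Bb2 Eb3 G3 Ab3 Eb3

With a 5-note motive the entries are Eb4, C4, Ab3, each down a 3rd from the previous.
Continuing the starts: F3 → Db3 → Bb2.
So cell 6 is Bb2 Eb3 G3 Ab3 Eb3.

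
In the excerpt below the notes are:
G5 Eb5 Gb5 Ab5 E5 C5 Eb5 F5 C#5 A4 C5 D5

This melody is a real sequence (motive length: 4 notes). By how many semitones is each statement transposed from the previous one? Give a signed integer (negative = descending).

-3

With a 4-note motive the entries are G5, E5, C#5, each down a 3rd from the previous.
G5→E5 is 76 − 79 = -3 semitones.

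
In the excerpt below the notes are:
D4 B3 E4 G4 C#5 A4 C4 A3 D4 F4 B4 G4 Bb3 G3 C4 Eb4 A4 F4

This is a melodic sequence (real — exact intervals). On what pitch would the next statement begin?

Ab3

Unit = 6 notes; the statements start on D4, C4, Bb3, moving down a 2nd each time.
The next head, down a 2nd from Bb3, is Ab3.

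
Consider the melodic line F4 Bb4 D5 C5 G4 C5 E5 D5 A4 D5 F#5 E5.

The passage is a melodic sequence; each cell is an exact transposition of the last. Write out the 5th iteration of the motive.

C#5 F#5 A#5 G#5

The 4-note cells begin on F4, G4, A4 — each up a 2nd from the last.
Continuing the starts: B4 → C#5.
Statement 5 starts on C#5 and keeps the same exact contour: C#5 F#5 A#5 G#5.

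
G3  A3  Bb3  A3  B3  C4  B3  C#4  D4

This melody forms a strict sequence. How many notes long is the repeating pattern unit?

9 notes total. Splitting into 3 groups of 3:
G3 A3 Bb3 | A3 B3 C4 | B3 C#4 D4
Every group is a transposition up a 2nd of the one before; no shorter unit works.

3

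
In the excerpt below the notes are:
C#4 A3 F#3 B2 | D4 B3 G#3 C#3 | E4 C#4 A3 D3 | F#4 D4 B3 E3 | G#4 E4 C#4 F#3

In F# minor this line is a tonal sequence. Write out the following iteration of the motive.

A4 F#4 D4 G#3

Taking 4-note groups, the heads are C#4, D4, E4, F#4, G#4: the pattern moves up a 2nd.
Statement 6 starts on A4 and keeps the same diatonic contour: A4 F#4 D4 G#3.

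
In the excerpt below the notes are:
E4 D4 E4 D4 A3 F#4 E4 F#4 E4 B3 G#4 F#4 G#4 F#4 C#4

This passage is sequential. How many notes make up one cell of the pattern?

5

There are 15 notes; a 5-note unit gives 3 cells:
E4 D4 E4 D4 A3 | F#4 E4 F#4 E4 B3 | G#4 F#4 G#4 F#4 C#4
That's a consistent up a 2nd shift per cell, and no other grouping gives one.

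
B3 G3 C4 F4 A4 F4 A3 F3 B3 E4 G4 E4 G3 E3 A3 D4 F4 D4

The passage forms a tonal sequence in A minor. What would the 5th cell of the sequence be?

E3 C3 F3 B3 D4 B3

Unit = 6 notes; the statements start on B3, A3, G3, moving down a 2nd each time.
Carrying on: F3 → E3.
Statement 5 starts on E3 and keeps the same diatonic contour: E3 C3 F3 B3 D4 B3.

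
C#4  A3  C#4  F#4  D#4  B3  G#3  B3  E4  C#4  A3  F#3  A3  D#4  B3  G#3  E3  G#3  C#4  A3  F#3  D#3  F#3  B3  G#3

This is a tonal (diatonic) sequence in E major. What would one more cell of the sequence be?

The 5-note cells begin on C#4, B3, A3, G#3, F#3 — each down a 2nd from the last.
Statement 6 starts on E3 and keeps the same diatonic contour: E3 C#3 E3 A3 F#3.

E3 C#3 E3 A3 F#3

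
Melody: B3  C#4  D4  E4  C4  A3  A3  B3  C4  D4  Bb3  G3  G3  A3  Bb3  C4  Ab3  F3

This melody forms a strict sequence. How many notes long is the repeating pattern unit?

6

18 notes total. Splitting into 3 groups of 6:
B3 C#4 D4 E4 C4 A3 | A3 B3 C4 D4 Bb3 G3 | G3 A3 Bb3 C4 Ab3 F3
Each cell is the previous one down a 2nd — so the unit is 6 notes.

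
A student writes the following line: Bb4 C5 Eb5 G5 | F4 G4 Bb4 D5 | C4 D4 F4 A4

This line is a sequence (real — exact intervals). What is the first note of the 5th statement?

The 4-note cells begin on Bb4, F4, C4 — each down a 4th from the last.
Extending the heads down a 4th: G3 → D3.

D3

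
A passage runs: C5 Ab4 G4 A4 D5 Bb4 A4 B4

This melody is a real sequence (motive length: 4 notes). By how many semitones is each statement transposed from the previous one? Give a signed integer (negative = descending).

2

The 4-note cells begin on C5, D5 — each up a 2nd from the last.
C5→D5 is 74 − 72 = 2 semitones.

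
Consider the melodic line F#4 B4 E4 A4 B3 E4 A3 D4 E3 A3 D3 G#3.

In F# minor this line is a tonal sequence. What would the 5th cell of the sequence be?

The 4-note cells begin on F#4, B3, E3 — each down a 5th from the last.
Continuing the starts: A2 → D2.
So cell 5 is D2 G#2 C#2 F#2.

D2 G#2 C#2 F#2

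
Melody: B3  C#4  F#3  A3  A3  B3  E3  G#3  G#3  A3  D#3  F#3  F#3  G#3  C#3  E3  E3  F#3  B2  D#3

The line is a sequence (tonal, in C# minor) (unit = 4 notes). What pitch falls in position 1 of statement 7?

Grouping in 4s, the 1st note of each cell is B3, A3, G#3, F#3, E3.
Carrying that down a 2nd forward: D#3 → C#3.

C#3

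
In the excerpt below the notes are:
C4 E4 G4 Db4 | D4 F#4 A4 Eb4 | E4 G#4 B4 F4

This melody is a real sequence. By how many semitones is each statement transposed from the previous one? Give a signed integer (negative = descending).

2

With a 4-note motive the entries are C4, D4, E4, each up a 2nd from the previous.
C4 to D4 spans +2 semitones.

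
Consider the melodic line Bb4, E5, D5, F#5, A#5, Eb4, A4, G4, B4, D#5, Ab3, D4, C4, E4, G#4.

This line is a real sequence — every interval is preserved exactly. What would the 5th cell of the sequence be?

The 5-note cells begin on Bb4, Eb4, Ab3 — each down a 5th from the last.
Carrying on: Db3 → Gb2.
Statement 5 starts on Gb2 and keeps the same exact contour: Gb2 C3 Bb2 D3 F#3.

Gb2 C3 Bb2 D3 F#3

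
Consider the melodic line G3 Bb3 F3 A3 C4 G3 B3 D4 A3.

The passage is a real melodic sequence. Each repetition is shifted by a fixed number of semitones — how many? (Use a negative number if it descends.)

2

Taking 3-note groups, the heads are G3, A3, B3: the pattern moves up a 2nd.
Counting half-steps from G3 to A3: 2.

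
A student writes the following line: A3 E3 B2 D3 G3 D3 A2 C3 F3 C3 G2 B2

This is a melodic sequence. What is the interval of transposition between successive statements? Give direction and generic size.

down a 2nd

With a 4-note motive the entries are A3, G3, F3, each down a 2nd from the previous.
From A3 to G3: down a 2nd.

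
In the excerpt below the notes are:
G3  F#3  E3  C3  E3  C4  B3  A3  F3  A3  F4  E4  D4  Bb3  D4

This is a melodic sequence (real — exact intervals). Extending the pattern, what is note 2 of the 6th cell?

G5

With 5-note cells, note 2 of each statement runs F#3, B3, E4.
Each moves up a 4th. Continuing: A4 → D5 → G5.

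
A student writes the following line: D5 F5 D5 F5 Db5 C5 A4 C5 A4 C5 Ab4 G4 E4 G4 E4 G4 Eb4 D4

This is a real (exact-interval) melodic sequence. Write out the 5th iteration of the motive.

F#3 A3 F#3 A3 F3 E3

With a 6-note motive the entries are D5, A4, E4, each down a 4th from the previous.
Extending down a 4th: B3 → F#3.
Statement 5 starts on F#3 and keeps the same exact contour: F#3 A3 F#3 A3 F3 E3.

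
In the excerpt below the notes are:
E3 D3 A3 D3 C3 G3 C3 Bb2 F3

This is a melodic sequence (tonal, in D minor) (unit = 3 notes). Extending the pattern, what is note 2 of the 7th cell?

E2

With 3-note cells, note 2 of each statement runs D3, C3, Bb2.
Carrying that down a 2nd forward: A2 → G2 → F2 → E2.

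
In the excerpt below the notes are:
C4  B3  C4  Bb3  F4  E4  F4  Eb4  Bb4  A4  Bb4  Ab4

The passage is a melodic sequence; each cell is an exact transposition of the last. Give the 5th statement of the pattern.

Unit = 4 notes; the statements start on C4, F4, Bb4, moving up a 4th each time.
Carrying on: Eb5 → Ab5.
So cell 5 is Ab5 G5 Ab5 Gb5.

Ab5 G5 Ab5 Gb5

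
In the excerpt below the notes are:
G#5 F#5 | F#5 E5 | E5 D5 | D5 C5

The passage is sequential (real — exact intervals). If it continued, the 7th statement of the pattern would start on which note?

Ab4

Unit = 2 notes; the statements start on G#5, F#5, E5, D5, moving down a 2nd each time.
Extending the heads down a 2nd: C5 → Bb4 → Ab4.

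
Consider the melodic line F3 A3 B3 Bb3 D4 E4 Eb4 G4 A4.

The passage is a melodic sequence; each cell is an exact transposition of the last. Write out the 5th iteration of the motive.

Db5 F5 G5

Taking 3-note groups, the heads are F3, Bb3, Eb4: the pattern moves up a 4th.
Extending up a 4th: Ab4 → Db5.
So cell 5 is Db5 F5 G5.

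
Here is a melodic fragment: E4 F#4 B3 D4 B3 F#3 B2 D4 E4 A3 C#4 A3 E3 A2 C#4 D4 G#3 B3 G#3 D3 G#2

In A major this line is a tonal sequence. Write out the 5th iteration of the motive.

A3 B3 E3 G#3 E3 B2 E2

With a 7-note motive the entries are E4, D4, C#4, each down a 2nd from the previous.
Carrying on: B3 → A3.
So cell 5 is A3 B3 E3 G#3 E3 B2 E2.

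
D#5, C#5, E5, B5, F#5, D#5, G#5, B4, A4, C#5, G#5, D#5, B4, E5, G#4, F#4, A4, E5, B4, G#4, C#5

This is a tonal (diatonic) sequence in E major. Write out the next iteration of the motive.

The 7-note cells begin on D#5, B4, G#4 — each down a 3rd from the last.
Statement 4 starts on E4 and keeps the same diatonic contour: E4 D#4 F#4 C#5 G#4 E4 A4.

E4 D#4 F#4 C#5 G#4 E4 A4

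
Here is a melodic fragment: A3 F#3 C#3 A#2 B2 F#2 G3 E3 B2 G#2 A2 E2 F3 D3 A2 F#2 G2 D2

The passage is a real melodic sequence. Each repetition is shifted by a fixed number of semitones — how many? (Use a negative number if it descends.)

Taking 6-note groups, the heads are A3, G3, F3: the pattern moves down a 2nd.
A3→G3 is 55 − 57 = -2 semitones.

-2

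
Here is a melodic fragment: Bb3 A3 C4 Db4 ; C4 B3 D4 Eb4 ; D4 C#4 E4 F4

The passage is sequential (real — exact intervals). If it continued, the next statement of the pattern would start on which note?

E4

With a 4-note motive the entries are Bb3, C4, D4, each up a 2nd from the previous.
The next head, up a 2nd from D4, is E4.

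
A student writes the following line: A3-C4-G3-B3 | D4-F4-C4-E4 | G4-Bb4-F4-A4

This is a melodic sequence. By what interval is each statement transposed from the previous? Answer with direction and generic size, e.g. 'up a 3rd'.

up a 4th

Unit = 4 notes; the statements start on A3, D4, G4, moving up a 4th each time.
From A3 to D4: up a 4th.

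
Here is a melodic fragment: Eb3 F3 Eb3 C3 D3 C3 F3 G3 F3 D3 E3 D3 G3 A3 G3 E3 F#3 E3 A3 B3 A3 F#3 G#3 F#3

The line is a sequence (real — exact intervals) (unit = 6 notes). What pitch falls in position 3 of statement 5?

B3

The unit is 6 notes. Position-3 pitches of the 4 shown cells: Eb3, F3, G3, A3.
Each moves up a 2nd; the next is B3.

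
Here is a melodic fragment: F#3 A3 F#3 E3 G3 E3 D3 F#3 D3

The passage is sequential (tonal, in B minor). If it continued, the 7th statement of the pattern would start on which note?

G2

With a 3-note motive the entries are F#3, E3, D3, each down a 2nd from the previous.
Continuing: C#3 → B2 → A2 → G2. Statement 7 starts on G2.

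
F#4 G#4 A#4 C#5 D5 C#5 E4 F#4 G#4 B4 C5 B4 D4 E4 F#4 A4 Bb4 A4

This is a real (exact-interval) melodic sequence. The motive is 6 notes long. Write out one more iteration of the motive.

C4 D4 E4 G4 Ab4 G4

The 6-note cells begin on F#4, E4, D4 — each down a 2nd from the last.
Statement 4 starts on C4 and keeps the same exact contour: C4 D4 E4 G4 Ab4 G4.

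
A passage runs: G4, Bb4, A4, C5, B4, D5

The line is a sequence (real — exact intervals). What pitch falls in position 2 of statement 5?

F#5

Grouping in 2s, the 2nd note of each cell is Bb4, C5, D5.
Carrying that up a 2nd forward: E5 → F#5.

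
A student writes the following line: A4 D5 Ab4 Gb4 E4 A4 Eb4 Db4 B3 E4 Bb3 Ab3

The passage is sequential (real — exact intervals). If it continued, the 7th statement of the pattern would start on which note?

D#2

With a 4-note motive the entries are A4, E4, B3, each down a 4th from the previous.
Continuing: F#3 → C#3 → G#2 → D#2. Statement 7 starts on D#2.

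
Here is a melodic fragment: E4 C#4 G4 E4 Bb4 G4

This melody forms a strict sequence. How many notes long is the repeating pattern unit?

2

6 notes total. Splitting into 3 groups of 2:
E4 C#4 | G4 E4 | Bb4 G4
That's a consistent up a 3rd shift per cell, and no other grouping gives one.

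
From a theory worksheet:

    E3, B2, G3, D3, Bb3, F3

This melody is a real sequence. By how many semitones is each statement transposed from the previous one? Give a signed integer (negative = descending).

3

With a 2-note motive the entries are E3, G3, Bb3, each up a 3rd from the previous.
Counting half-steps from E3 to G3: 3.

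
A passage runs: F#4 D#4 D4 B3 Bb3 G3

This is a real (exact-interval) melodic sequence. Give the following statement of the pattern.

Gb3 Eb3

Unit = 2 notes; the statements start on F#4, D4, Bb3, moving down a 3rd each time.
So cell 4 is Gb3 Eb3.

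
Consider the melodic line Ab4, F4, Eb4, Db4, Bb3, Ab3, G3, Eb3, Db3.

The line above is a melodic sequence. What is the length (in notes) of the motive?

3

9 notes total. Splitting into 3 groups of 3:
Ab4 F4 Eb4 | Db4 Bb3 Ab3 | G3 Eb3 Db3
That's a consistent down a 5th shift per cell, and no other grouping gives one.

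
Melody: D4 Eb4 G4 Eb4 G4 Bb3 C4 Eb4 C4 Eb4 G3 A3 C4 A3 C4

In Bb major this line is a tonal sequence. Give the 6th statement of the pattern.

Unit = 5 notes; the statements start on D4, Bb3, G3, moving down a 3rd each time.
Extending down a 3rd: Eb3 → C3 → A2.
Statement 6 starts on A2 and keeps the same diatonic contour: A2 Bb2 D3 Bb2 D3.

A2 Bb2 D3 Bb2 D3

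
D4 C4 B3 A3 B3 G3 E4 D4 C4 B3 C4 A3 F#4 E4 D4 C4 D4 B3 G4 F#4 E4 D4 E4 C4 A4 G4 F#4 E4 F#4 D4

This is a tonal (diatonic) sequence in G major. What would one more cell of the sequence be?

The 6-note cells begin on D4, E4, F#4, G4, A4 — each up a 2nd from the last.
So cell 6 is B4 A4 G4 F#4 G4 E4.

B4 A4 G4 F#4 G4 E4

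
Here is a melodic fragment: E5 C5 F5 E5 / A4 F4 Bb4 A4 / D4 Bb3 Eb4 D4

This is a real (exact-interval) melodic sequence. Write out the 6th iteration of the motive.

F2 Db2 Gb2 F2

Taking 4-note groups, the heads are E5, A4, D4: the pattern moves down a 5th.
Carrying on: G3 → C3 → F2.
From F2 the exact shape gives F2 Db2 Gb2 F2.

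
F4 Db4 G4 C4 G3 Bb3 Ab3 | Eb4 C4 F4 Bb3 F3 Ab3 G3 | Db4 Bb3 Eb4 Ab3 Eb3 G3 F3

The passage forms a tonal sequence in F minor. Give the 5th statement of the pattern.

The 7-note cells begin on F4, Eb4, Db4 — each down a 2nd from the last.
Extending down a 2nd: C4 → Bb3.
From Bb3 the diatonic shape gives Bb3 G3 C4 F3 C3 Eb3 Db3.

Bb3 G3 C4 F3 C3 Eb3 Db3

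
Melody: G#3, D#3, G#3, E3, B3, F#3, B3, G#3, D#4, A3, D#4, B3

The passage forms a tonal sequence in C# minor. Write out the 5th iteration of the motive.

A4 E4 A4 F#4

Taking 4-note groups, the heads are G#3, B3, D#4: the pattern moves up a 3rd.
Continuing the starts: F#4 → A4.
Statement 5 starts on A4 and keeps the same diatonic contour: A4 E4 A4 F#4.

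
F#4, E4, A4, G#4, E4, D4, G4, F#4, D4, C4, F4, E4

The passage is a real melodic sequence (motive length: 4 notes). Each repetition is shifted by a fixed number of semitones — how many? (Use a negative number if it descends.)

-2

Taking 4-note groups, the heads are F#4, E4, D4: the pattern moves down a 2nd.
F#4→E4 is 64 − 66 = -2 semitones.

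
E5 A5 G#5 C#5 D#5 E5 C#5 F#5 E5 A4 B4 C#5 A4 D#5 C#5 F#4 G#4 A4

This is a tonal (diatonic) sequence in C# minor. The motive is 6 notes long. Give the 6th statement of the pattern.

B3 E4 D#4 G#3 A3 B3

Unit = 6 notes; the statements start on E5, C#5, A4, moving down a 3rd each time.
Carrying on: F#4 → D#4 → B3.
So cell 6 is B3 E4 D#4 G#3 A3 B3.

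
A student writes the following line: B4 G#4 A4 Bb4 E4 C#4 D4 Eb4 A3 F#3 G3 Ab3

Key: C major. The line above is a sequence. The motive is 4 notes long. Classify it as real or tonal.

real

Each cell has the same semitone pattern (-3, 1, 1) — intervals are preserved exactly.
And G#4 lies outside C major, so the sequence is real rather than tonal.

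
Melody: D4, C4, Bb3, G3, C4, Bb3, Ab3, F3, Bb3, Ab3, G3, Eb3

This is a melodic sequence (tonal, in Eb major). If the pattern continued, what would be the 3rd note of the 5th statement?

With 4-note cells, note 3 of each statement runs Bb3, Ab3, G3.
Extending down a 2nd: F3 → Eb3.

Eb3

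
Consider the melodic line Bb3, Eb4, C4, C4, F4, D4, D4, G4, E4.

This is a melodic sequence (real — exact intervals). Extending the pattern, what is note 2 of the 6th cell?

C#5

The unit is 3 notes. Position-2 pitches of the 3 shown cells: Eb4, F4, G4.
Carrying that up a 2nd forward: A4 → B4 → C#5.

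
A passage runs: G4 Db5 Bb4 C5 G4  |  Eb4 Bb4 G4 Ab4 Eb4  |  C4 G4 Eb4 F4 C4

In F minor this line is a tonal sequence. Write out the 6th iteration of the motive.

Db3 Ab3 F3 G3 Db3

Taking 5-note groups, the heads are G4, Eb4, C4: the pattern moves down a 3rd.
Continuing the starts: Ab3 → F3 → Db3.
Statement 6 starts on Db3 and keeps the same diatonic contour: Db3 Ab3 F3 G3 Db3.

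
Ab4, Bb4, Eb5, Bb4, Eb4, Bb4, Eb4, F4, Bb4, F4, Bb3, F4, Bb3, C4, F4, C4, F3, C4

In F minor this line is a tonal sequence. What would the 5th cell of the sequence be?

C3 Db3 G3 Db3 G2 Db3

Unit = 6 notes; the statements start on Ab4, Eb4, Bb3, moving down a 4th each time.
Continuing the starts: F3 → C3.
Statement 5 starts on C3 and keeps the same diatonic contour: C3 Db3 G3 Db3 G2 Db3.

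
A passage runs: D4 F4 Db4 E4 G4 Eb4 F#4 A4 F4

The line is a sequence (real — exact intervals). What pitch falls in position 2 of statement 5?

C#5

Grouping in 3s, the 2nd note of each cell is F4, G4, A4.
Extending up a 2nd: B4 → C#5.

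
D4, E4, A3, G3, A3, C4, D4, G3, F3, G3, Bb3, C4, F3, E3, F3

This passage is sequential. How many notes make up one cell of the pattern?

There are 15 notes; a 5-note unit gives 3 cells:
D4 E4 A3 G3 A3 | C4 D4 G3 F3 G3 | Bb3 C4 F3 E3 F3
That's a consistent down a 2nd shift per cell, and no other grouping gives one.

5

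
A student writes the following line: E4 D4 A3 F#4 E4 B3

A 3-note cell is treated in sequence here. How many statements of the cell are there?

6 notes in groups of 3 gives 6/3 = 2 statements.
Starts: E4, F#4 — each up a 2nd.

2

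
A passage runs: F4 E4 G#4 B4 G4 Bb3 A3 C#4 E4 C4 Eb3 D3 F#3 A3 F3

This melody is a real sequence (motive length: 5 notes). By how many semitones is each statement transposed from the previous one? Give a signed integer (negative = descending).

The 5-note cells begin on F4, Bb3, Eb3 — each down a 5th from the last.
Counting half-steps from F4 to Bb3: -7.

-7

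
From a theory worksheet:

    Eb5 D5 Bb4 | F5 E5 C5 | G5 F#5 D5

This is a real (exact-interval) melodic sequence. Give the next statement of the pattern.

A5 G#5 E5

Taking 3-note groups, the heads are Eb5, F5, G5: the pattern moves up a 2nd.
Statement 4 starts on A5 and keeps the same exact contour: A5 G#5 E5.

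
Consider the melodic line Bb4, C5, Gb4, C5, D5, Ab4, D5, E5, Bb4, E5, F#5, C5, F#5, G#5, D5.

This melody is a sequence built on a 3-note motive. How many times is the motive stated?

15 notes in groups of 3 gives 15/3 = 5 statements.
Starts: Bb4, C5, D5, E5, F#5 — each up a 2nd.

5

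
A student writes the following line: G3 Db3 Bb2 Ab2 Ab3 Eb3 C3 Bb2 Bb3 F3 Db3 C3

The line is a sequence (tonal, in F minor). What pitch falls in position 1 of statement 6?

Eb4

Grouping in 4s, the 1st note of each cell is G3, Ab3, Bb3.
Carrying that up a 2nd forward: C4 → Db4 → Eb4.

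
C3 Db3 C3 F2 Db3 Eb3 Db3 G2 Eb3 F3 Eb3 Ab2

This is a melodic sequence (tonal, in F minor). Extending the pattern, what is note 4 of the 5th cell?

With 4-note cells, note 4 of each statement runs F2, G2, Ab2.
Each moves up a 2nd. Continuing: Bb2 → C3.

C3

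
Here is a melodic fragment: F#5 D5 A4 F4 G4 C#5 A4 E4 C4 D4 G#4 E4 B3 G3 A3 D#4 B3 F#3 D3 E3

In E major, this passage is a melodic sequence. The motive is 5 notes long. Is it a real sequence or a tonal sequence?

Each cell has the same semitone pattern (-4, -5, -4, 2) — intervals are preserved exactly.
And D5 lies outside E major, so the sequence is real rather than tonal.

real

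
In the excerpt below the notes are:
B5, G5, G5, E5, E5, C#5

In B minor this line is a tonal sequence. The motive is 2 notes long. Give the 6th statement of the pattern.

F#4 D4

Unit = 2 notes; the statements start on B5, G5, E5, moving down a 3rd each time.
Extending down a 3rd: C#5 → A4 → F#4.
From F#4 the diatonic shape gives F#4 D4.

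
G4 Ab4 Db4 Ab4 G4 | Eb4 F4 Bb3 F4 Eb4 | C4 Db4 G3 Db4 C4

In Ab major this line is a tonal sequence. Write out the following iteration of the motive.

The 5-note cells begin on G4, Eb4, C4 — each down a 3rd from the last.
Statement 4 starts on Ab3 and keeps the same diatonic contour: Ab3 Bb3 Eb3 Bb3 Ab3.

Ab3 Bb3 Eb3 Bb3 Ab3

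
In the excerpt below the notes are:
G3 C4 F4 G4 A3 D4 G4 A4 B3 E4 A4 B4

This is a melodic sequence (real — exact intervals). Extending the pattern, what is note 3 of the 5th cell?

Grouping in 4s, the 3rd note of each cell is F4, G4, A4.
Extending up a 2nd: B4 → C#5.

C#5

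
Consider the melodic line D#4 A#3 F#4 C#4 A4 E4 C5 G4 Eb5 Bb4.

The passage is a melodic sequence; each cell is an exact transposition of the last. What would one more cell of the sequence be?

Gb5 Db5

Taking 2-note groups, the heads are D#4, F#4, A4, C5, Eb5: the pattern moves up a 3rd.
Statement 6 starts on Gb5 and keeps the same exact contour: Gb5 Db5.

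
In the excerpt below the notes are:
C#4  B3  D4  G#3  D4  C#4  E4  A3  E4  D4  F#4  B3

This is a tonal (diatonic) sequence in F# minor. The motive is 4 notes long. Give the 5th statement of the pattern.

G#4 F#4 A4 D4

With a 4-note motive the entries are C#4, D4, E4, each up a 2nd from the previous.
Continuing the starts: F#4 → G#4.
Statement 5 starts on G#4 and keeps the same diatonic contour: G#4 F#4 A4 D4.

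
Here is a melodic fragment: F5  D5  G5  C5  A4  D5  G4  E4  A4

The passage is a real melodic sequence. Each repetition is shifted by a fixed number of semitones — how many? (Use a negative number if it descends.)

Taking 3-note groups, the heads are F5, C5, G4: the pattern moves down a 4th.
F5 to C5 spans -5 semitones.

-5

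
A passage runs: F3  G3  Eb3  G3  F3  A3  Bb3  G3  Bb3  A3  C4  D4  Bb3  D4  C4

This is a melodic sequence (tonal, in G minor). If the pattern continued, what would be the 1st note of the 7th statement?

With 5-note cells, note 1 of each statement runs F3, A3, C4.
Each moves up a 3rd. Continuing: Eb4 → G4 → Bb4 → D5.

D5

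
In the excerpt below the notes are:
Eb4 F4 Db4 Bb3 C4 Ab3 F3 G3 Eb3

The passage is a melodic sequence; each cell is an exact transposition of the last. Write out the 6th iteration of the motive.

D2 E2 C2

The 3-note cells begin on Eb4, Bb3, F3 — each down a 4th from the last.
Carrying on: C3 → G2 → D2.
Statement 6 starts on D2 and keeps the same exact contour: D2 E2 C2.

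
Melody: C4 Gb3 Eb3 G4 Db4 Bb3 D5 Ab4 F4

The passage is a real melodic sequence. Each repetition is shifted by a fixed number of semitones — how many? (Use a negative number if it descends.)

7

The 3-note cells begin on C4, G4, D5 — each up a 5th from the last.
C4 to G4 spans +7 semitones.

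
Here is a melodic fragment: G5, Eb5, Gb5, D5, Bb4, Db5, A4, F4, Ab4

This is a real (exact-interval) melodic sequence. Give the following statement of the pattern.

E4 C4 Eb4

With a 3-note motive the entries are G5, D5, A4, each down a 4th from the previous.
So cell 4 is E4 C4 Eb4.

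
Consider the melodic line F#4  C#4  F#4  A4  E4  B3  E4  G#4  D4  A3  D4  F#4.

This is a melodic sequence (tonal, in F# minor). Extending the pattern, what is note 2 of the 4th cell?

G#3

With 4-note cells, note 2 of each statement runs C#4, B3, A3.
From A3, down a 2nd gives G#3.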